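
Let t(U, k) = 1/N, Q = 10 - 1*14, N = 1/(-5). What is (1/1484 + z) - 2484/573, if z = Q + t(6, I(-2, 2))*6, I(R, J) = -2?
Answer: -10865657/283444 ≈ -38.334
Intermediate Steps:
N = -⅕ (N = 1*(-⅕) = -⅕ ≈ -0.20000)
Q = -4 (Q = 10 - 14 = -4)
t(U, k) = -5 (t(U, k) = 1/(-⅕) = -5)
z = -34 (z = -4 - 5*6 = -4 - 30 = -34)
(1/1484 + z) - 2484/573 = (1/1484 - 34) - 2484/573 = (1/1484 - 34) - 2484*1/573 = -50455/1484 - 828/191 = -10865657/283444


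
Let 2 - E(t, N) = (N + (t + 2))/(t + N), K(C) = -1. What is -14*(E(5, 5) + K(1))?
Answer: 14/5 ≈ 2.8000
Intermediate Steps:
E(t, N) = 2 - (2 + N + t)/(N + t) (E(t, N) = 2 - (N + (t + 2))/(t + N) = 2 - (N + (2 + t))/(N + t) = 2 - (2 + N + t)/(N + t))
-14*(E(5, 5) + K(1)) = -14*((-2 + 5 + 5)/(5 + 5) - 1) = -14*(8/10 - 1) = -14*((⅒)*8 - 1) = -14*(⅘ - 1) = -14*(-⅕) = 14/5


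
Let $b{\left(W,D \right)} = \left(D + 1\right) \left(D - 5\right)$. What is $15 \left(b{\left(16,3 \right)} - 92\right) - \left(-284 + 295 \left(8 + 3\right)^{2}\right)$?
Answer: $-36911$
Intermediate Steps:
$b{\left(W,D \right)} = \left(1 + D\right) \left(-5 + D\right)$
$15 \left(b{\left(16,3 \right)} - 92\right) - \left(-284 + 295 \left(8 + 3\right)^{2}\right) = 15 \left(\left(-5 + 3^{2} - 12\right) - 92\right) - \left(-284 + 295 \left(8 + 3\right)^{2}\right) = 15 \left(\left(-5 + 9 - 12\right) - 92\right) - \left(-284 + 295 \cdot 11^{2}\right) = 15 \left(-8 - 92\right) - \left(-284 + 295 \cdot 121\right) = 15 \left(-100\right) - \left(-284 + 35695\right) = -1500 - 35411 = -36911$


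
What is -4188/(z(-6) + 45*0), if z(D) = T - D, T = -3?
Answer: -1396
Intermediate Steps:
z(D) = -3 - D
-4188/(z(-6) + 45*0) = -4188/((-3 - 1*(-6)) + 45*0) = -4188/((-3 + 6) + 0) = -4188/(3 + 0) = -4188/3 = -4188*⅓ = -1396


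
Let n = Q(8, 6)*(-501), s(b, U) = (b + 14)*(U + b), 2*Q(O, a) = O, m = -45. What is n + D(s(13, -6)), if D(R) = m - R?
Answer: -2238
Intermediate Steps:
Q(O, a) = O/2
s(b, U) = (14 + b)*(U + b)
D(R) = -45 - R
n = -2004 (n = ((½)*8)*(-501) = 4*(-501) = -2004)
n + D(s(13, -6)) = -2004 + (-45 - (13² + 14*(-6) + 14*13 - 6*13)) = -2004 + (-45 - (169 - 84 + 182 - 78)) = -2004 + (-45 - 1*189) = -2004 + (-45 - 189) = -2004 - 234 = -2238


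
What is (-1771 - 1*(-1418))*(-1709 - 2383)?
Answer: 1444476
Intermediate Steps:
(-1771 - 1*(-1418))*(-1709 - 2383) = (-1771 + 1418)*(-4092) = -353*(-4092) = 1444476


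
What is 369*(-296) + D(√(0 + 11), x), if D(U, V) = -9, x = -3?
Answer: -109233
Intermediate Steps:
369*(-296) + D(√(0 + 11), x) = 369*(-296) - 9 = -109224 - 9 = -109233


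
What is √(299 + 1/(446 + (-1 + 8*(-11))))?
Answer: 2*√9526902/357 ≈ 17.292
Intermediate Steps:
√(299 + 1/(446 + (-1 + 8*(-11)))) = √(299 + 1/(446 + (-1 - 88))) = √(299 + 1/(446 - 89)) = √(299 + 1/357) = √(106744/357) = 2*√9526902/357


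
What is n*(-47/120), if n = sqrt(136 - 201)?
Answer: -47*I*sqrt(65)/120 ≈ -3.1577*I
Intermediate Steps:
n = I*sqrt(65) (n = sqrt(-65) = I*sqrt(65) ≈ 8.0623*I)
n*(-47/120) = (I*sqrt(65))*(-47/120) = -47*I*sqrt(65)/120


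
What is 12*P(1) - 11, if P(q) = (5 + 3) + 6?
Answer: 157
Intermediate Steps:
P(q) = 14 (P(q) = 8 + 6 = 14)
12*P(1) - 11 = 12*14 - 11 = 168 - 11 = 157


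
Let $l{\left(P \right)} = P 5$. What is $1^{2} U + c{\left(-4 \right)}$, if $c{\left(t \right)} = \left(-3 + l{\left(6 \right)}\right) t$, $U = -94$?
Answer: $-202$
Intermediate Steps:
$l{\left(P \right)} = 5 P$
$c{\left(t \right)} = 27 t$ ($c{\left(t \right)} = \left(-3 + 5 \cdot 6\right) t = \left(-3 + 30\right) t = 27 t$)
$1^{2} U + c{\left(-4 \right)} = 1^{2} \left(-94\right) + 27 \left(-4\right) = 1 \left(-94\right) - 108 = -94 - 108 = -202$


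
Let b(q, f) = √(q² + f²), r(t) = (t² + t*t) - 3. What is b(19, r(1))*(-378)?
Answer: -378*√362 ≈ -7191.9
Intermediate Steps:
r(t) = -3 + 2*t² (r(t) = (t² + t²) - 3 = 2*t² - 3 = -3 + 2*t²)
b(q, f) = √(f² + q²)
b(19, r(1))*(-378) = √((-3 + 2*1²)² + 19²)*(-378) = √((-3 + 2*1)² + 361)*(-378) = √((-3 + 2)² + 361)*(-378) = √((-1)² + 361)*(-378) = √(1 + 361)*(-378) = √362*(-378) = -378*√362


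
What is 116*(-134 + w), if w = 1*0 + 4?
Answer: -15080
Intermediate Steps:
w = 4 (w = 0 + 4 = 4)
116*(-134 + w) = 116*(-134 + 4) = 116*(-130) = -15080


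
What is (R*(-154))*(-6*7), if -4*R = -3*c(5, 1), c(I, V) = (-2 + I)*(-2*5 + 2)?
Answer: -116424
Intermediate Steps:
c(I, V) = 16 - 8*I (c(I, V) = (-2 + I)*(-10 + 2) = (-2 + I)*(-8) = 16 - 8*I)
R = -18 (R = -(-3)*(16 - 8*5)/4 = -(-3)*(16 - 40)/4 = -(-3)*(-24)/4 = -¼*72 = -18)
(R*(-154))*(-6*7) = (-18*(-154))*(-6*7) = 2772*(-42) = -116424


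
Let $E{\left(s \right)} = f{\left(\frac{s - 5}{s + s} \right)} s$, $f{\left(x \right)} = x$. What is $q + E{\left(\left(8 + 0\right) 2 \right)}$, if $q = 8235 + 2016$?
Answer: $\frac{20513}{2} \approx 10257.0$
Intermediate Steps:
$E{\left(s \right)} = - \frac{5}{2} + \frac{s}{2}$ ($E{\left(s \right)} = \frac{s - 5}{s + s} s = \frac{-5 + s}{2 s} s = - \frac{5}{2} + \frac{s}{2}$)
$q = 10251$
$q + E{\left(\left(8 + 0\right) 2 \right)} = 10251 - \left(\frac{5}{2} - \frac{\left(8 + 0\right) 2}{2}\right) = 10251 - \left(\frac{5}{2} - \frac{8 \cdot 2}{2}\right) = 10251 + \left(- \frac{5}{2} + \frac{1}{2} \cdot 16\right) = 10251 + \left(- \frac{5}{2} + 8\right) = 10251 + \frac{11}{2} = \frac{20513}{2}$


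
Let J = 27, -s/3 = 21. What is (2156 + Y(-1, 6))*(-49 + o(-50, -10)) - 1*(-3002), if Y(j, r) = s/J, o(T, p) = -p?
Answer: -80991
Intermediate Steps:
s = -63 (s = -3*21 = -63)
Y(j, r) = -7/3 (Y(j, r) = -63/27 = -63*1/27 = -7/3)
(2156 + Y(-1, 6))*(-49 + o(-50, -10)) - 1*(-3002) = (2156 - 7/3)*(-49 - 1*(-10)) - 1*(-3002) = 6461*(-49 + 10)/3 + 3002 = (6461/3)*(-39) + 3002 = -83993 + 3002 = -80991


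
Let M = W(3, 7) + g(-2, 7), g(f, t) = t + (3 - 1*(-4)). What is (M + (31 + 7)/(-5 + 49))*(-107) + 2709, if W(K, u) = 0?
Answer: 24609/22 ≈ 1118.6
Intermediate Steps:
g(f, t) = 7 + t (g(f, t) = t + (3 + 4) = t + 7 = 7 + t)
M = 14 (M = 0 + (7 + 7) = 0 + 14 = 14)
(M + (31 + 7)/(-5 + 49))*(-107) + 2709 = (14 + (31 + 7)/(-5 + 49))*(-107) + 2709 = (14 + 38/44)*(-107) + 2709 = (14 + 38*(1/44))*(-107) + 2709 = (14 + 19/22)*(-107) + 2709 = (327/22)*(-107) + 2709 = -34989/22 + 2709 = 24609/22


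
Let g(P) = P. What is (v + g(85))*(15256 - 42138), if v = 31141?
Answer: -839417332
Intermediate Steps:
(v + g(85))*(15256 - 42138) = (31141 + 85)*(15256 - 42138) = 31226*(-26882) = -839417332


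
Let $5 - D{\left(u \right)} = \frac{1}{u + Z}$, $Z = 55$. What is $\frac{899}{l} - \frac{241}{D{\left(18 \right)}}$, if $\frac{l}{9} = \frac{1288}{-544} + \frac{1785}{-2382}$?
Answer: $- \frac{3165378085}{39380796} \approx -80.379$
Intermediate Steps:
$D{\left(u \right)} = 5 - \frac{1}{55 + u}$ ($D{\left(u \right)} = 5 - \frac{1}{u + 55} = 5 - \frac{1}{55 + u}$)
$l = - \frac{757323}{26996}$ ($l = 9 \left(\frac{1288}{-544} + \frac{1785}{-2382}\right) = 9 \left(1288 \left(- \frac{1}{544}\right) + 1785 \left(- \frac{1}{2382}\right)\right) = 9 \left(- \frac{161}{68} - \frac{595}{794}\right) = 9 \left(- \frac{84147}{26996}\right) = - \frac{757323}{26996} \approx -28.053$)
$\frac{899}{l} - \frac{241}{D{\left(18 \right)}} = \frac{899}{- \frac{757323}{26996}} - \frac{241}{\frac{1}{55 + 18} \left(274 + 5 \cdot 18\right)} = 899 \left(- \frac{26996}{757323}\right) - \frac{241}{\frac{1}{73} \left(274 + 90\right)} = - \frac{24269404}{757323} - \frac{241}{\frac{1}{73} \cdot 364} = - \frac{24269404}{757323} - \frac{241}{\frac{364}{73}} = - \frac{24269404}{757323} - \frac{17593}{364} = - \frac{3165378085}{39380796}$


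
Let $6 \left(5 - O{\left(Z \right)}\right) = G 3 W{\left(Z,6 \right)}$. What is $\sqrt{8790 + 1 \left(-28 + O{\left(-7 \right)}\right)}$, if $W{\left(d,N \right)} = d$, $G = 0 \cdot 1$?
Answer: $\sqrt{8767} \approx 93.632$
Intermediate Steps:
$G = 0$
$O{\left(Z \right)} = 5$ ($O{\left(Z \right)} = 5 - \frac{0 \cdot 3 Z}{6} = 5 - \frac{0 Z}{6} = 5 - 0 = 5 + 0 = 5$)
$\sqrt{8790 + 1 \left(-28 + O{\left(-7 \right)}\right)} = \sqrt{8790 + 1 \left(-28 + 5\right)} = \sqrt{8790 + 1 \left(-23\right)} = \sqrt{8790 - 23} = \sqrt{8767}$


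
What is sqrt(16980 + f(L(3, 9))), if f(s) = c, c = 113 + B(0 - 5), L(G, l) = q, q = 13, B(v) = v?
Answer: 8*sqrt(267) ≈ 130.72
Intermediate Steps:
L(G, l) = 13
c = 108 (c = 113 + (0 - 5) = 113 - 5 = 108)
f(s) = 108
sqrt(16980 + f(L(3, 9))) = sqrt(16980 + 108) = sqrt(17088) = 8*sqrt(267)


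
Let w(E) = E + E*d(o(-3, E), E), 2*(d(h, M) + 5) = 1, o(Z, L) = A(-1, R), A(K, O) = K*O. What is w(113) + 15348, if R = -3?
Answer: 29905/2 ≈ 14953.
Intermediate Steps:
o(Z, L) = 3 (o(Z, L) = -1*(-3) = 3)
d(h, M) = -9/2 (d(h, M) = -5 + (½)*1 = -5 + ½ = -9/2)
w(E) = -7*E/2 (w(E) = E + E*(-9/2) = E - 9*E/2 = -7*E/2)
w(113) + 15348 = -7/2*113 + 15348 = -791/2 + 15348 = 29905/2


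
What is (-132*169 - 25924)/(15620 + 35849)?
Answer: -48232/51469 ≈ -0.93711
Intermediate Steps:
(-132*169 - 25924)/(15620 + 35849) = (-22308 - 25924)/51469 = -48232*1/51469 = -48232/51469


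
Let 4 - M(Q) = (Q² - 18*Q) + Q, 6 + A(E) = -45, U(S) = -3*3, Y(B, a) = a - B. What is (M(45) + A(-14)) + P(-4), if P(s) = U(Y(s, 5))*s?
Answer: -1271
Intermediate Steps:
U(S) = -9
A(E) = -51 (A(E) = -6 - 45 = -51)
M(Q) = 4 - Q² + 17*Q (M(Q) = 4 - ((Q² - 18*Q) + Q) = 4 - (Q² - 17*Q) = 4 + (-Q² + 17*Q) = 4 - Q² + 17*Q)
P(s) = -9*s
(M(45) + A(-14)) + P(-4) = ((4 - 1*45² + 17*45) - 51) - 9*(-4) = ((4 - 1*2025 + 765) - 51) + 36 = ((4 - 2025 + 765) - 51) + 36 = (-1256 - 51) + 36 = -1307 + 36 = -1271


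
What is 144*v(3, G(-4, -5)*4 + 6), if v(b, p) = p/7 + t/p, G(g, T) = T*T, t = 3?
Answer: 810504/371 ≈ 2184.6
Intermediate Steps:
G(g, T) = T²
v(b, p) = 3/p + p/7 (v(b, p) = p/7 + 3/p = 3/p + p/7)
144*v(3, G(-4, -5)*4 + 6) = 144*(3/((-5)²*4 + 6) + ((-5)²*4 + 6)/7) = 144*(3/(25*4 + 6) + (25*4 + 6)/7) = 144*(3/(100 + 6) + (100 + 6)/7) = 144*(3/106 + (⅐)*106) = 144*(3*(1/106) + 106/7) = 144*(3/106 + 106/7) = 144*(11257/742) = 810504/371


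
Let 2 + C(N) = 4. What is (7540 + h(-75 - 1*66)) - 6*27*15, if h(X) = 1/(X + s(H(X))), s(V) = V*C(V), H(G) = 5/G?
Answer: 101642869/19891 ≈ 5110.0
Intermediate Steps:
C(N) = 2 (C(N) = -2 + 4 = 2)
s(V) = 2*V (s(V) = V*2 = 2*V)
h(X) = 1/(X + 10/X) (h(X) = 1/(X + 2*(5/X)) = 1/(X + 10/X))
(7540 + h(-75 - 1*66)) - 6*27*15 = (7540 + (-75 - 1*66)/(10 + (-75 - 1*66)²)) - 6*27*15 = (7540 + (-75 - 66)/(10 + (-75 - 66)²)) - 162*15 = (7540 - 141/(10 + (-141)²)) - 2430 = (7540 - 141/(10 + 19881)) - 2430 = (7540 - 141/19891) - 2430 = 149977999/19891 - 2430 = 101642869/19891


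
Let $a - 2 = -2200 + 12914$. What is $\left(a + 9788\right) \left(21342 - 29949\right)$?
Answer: $-176477928$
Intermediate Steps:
$a = 10716$ ($a = 2 + \left(-2200 + 12914\right) = 2 + 10714 = 10716$)
$\left(a + 9788\right) \left(21342 - 29949\right) = \left(10716 + 9788\right) \left(21342 - 29949\right) = 20504 \left(-8607\right) = -176477928$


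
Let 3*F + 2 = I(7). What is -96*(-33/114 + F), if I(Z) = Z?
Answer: -2512/19 ≈ -132.21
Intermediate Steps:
F = 5/3 (F = -⅔ + (⅓)*7 = -⅔ + 7/3 = 5/3 ≈ 1.6667)
-96*(-33/114 + F) = -96*(-33/114 + 5/3) = -96*(-33*1/114 + 5/3) = -96*(-11/38 + 5/3) = -96*157/114 = -2512/19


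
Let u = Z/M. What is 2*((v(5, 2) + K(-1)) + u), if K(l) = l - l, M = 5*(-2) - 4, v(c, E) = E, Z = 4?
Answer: 24/7 ≈ 3.4286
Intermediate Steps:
M = -14 (M = -10 - 4 = -14)
K(l) = 0
u = -2/7 (u = 4/(-14) = 4*(-1/14) = -2/7 ≈ -0.28571)
2*((v(5, 2) + K(-1)) + u) = 2*((2 + 0) - 2/7) = 2*(2 - 2/7) = 2*(12/7) = 24/7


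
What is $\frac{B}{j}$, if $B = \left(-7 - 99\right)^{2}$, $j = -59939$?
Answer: $- \frac{11236}{59939} \approx -0.18746$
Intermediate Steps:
$B = 11236$ ($B = \left(-106\right)^{2} = 11236$)
$\frac{B}{j} = \frac{11236}{-59939} = 11236 \left(- \frac{1}{59939}\right) = - \frac{11236}{59939}$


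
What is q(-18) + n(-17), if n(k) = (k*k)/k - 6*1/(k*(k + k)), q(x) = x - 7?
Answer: -12141/289 ≈ -42.010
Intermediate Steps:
q(x) = -7 + x
n(k) = k - 3/k² (n(k) = k²/k - 6*1/(2*k²) = k - 6*1/(2*k²) = k - 3/k²)
q(-18) + n(-17) = (-7 - 18) + (-17 - 3/(-17)²) = -25 + (-17 - 3*1/289) = -25 + (-17 - 3/289) = -25 - 4916/289 = -12141/289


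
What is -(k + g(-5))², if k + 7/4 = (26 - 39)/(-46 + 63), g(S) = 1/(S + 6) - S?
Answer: -56169/4624 ≈ -12.147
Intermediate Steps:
g(S) = 1/(6 + S) - S
k = -171/68 (k = -7/4 + (26 - 39)/(-46 + 63) = -7/4 - 13/17 = -171/68 ≈ -2.5147)
-(k + g(-5))² = -(-171/68 + (1 - 1*(-5)² - 6*(-5))/(6 - 5))² = -(-171/68 + (1 - 1*25 + 30)/1)² = -(-171/68 + 1*(1 - 25 + 30))² = -(-171/68 + 1*6)² = -(-171/68 + 6)² = -(237/68)² = -1*56169/4624 = -56169/4624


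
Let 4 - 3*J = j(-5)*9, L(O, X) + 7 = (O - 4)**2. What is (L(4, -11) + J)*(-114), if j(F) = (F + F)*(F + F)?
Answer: 34846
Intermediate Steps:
j(F) = 4*F**2 (j(F) = (2*F)*(2*F) = 4*F**2)
L(O, X) = -7 + (-4 + O)**2 (L(O, X) = -7 + (O - 4)**2 = -7 + (-4 + O)**2)
J = -896/3 (J = 4/3 - 4*(-5)**2*9/3 = 4/3 - 4*25*9/3 = 4/3 - 100*9/3 = 4/3 - 1/3*900 = 4/3 - 300 = -896/3 ≈ -298.67)
(L(4, -11) + J)*(-114) = ((-7 + (-4 + 4)**2) - 896/3)*(-114) = ((-7 + 0**2) - 896/3)*(-114) = ((-7 + 0) - 896/3)*(-114) = (-7 - 896/3)*(-114) = -917/3*(-114) = 34846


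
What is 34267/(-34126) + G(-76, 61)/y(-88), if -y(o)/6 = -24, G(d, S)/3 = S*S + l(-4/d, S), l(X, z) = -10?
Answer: 20832795/273008 ≈ 76.308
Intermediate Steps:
G(d, S) = -30 + 3*S**2 (G(d, S) = 3*(S*S - 10) = 3*(S**2 - 10) = 3*(-10 + S**2) = -30 + 3*S**2)
y(o) = 144 (y(o) = -6*(-24) = 144)
34267/(-34126) + G(-76, 61)/y(-88) = 34267/(-34126) + (-30 + 3*61**2)/144 = 34267*(-1/34126) + (-30 + 3*3721)*(1/144) = -34267/34126 + (-30 + 11163)*(1/144) = -34267/34126 + 11133*(1/144) = -34267/34126 + 1237/16 = 20832795/273008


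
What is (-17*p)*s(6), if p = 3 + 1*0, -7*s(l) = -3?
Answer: -153/7 ≈ -21.857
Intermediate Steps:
s(l) = 3/7 (s(l) = -1/7*(-3) = 3/7)
p = 3 (p = 3 + 0 = 3)
(-17*p)*s(6) = -17*3*(3/7) = -51*3/7 = -153/7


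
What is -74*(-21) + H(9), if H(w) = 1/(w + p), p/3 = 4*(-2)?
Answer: 23309/15 ≈ 1553.9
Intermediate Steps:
p = -24 (p = 3*(4*(-2)) = 3*(-8) = -24)
H(w) = 1/(-24 + w) (H(w) = 1/(w - 24) = 1/(-24 + w))
-74*(-21) + H(9) = -74*(-21) + 1/(-24 + 9) = 1554 + 1/(-15) = 1554 - 1/15 = 23309/15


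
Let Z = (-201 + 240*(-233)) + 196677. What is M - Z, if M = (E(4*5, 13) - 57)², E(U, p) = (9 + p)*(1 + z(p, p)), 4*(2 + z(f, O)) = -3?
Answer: -525743/4 ≈ -1.3144e+5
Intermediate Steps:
z(f, O) = -11/4 (z(f, O) = -2 + (¼)*(-3) = -2 - ¾ = -11/4)
E(U, p) = -63/4 - 7*p/4 (E(U, p) = (9 + p)*(1 - 11/4) = (9 + p)*(-7/4) = -63/4 - 7*p/4)
M = 36481/4 (M = ((-63/4 - 7/4*13) - 57)² = ((-63/4 - 91/4) - 57)² = (-77/2 - 57)² = (-191/2)² = 36481/4 ≈ 9120.3)
Z = 140556 (Z = (-201 - 55920) + 196677 = -56121 + 196677 = 140556)
M - Z = 36481/4 - 1*140556 = 36481/4 - 140556 = -525743/4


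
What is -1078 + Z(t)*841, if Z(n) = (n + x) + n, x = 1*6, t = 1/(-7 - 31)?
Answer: 74551/19 ≈ 3923.7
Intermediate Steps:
t = -1/38 (t = 1/(-38) = -1/38 ≈ -0.026316)
x = 6
Z(n) = 6 + 2*n (Z(n) = (n + 6) + n = (6 + n) + n = 6 + 2*n)
-1078 + Z(t)*841 = -1078 + (6 + 2*(-1/38))*841 = -1078 + (6 - 1/19)*841 = -1078 + (113/19)*841 = -1078 + 95033/19 = 74551/19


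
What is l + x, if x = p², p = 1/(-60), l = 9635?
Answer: 34686001/3600 ≈ 9635.0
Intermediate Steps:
p = -1/60 ≈ -0.016667
x = 1/3600 (x = (-1/60)² = 1/3600 ≈ 0.00027778)
l + x = 9635 + 1/3600 = 34686001/3600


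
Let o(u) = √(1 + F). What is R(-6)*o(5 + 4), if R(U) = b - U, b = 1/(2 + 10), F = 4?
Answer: 73*√5/12 ≈ 13.603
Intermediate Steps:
b = 1/12 ≈ 0.083333
o(u) = √5 (o(u) = √(1 + 4) = √5)
R(U) = 1/12 - U
R(-6)*o(5 + 4) = (1/12 - 1*(-6))*√5 = (1/12 + 6)*√5 = 73*√5/12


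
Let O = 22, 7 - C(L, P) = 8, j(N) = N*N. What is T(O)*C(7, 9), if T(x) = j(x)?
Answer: -484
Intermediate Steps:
j(N) = N**2
C(L, P) = -1 (C(L, P) = 7 - 1*8 = 7 - 8 = -1)
T(x) = x**2
T(O)*C(7, 9) = 22**2*(-1) = 484*(-1) = -484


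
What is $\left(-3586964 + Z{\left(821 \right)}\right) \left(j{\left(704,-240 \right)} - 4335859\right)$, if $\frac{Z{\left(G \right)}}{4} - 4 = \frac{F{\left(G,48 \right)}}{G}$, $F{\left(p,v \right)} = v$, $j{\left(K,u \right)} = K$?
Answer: $\frac{12766529099897980}{821} \approx 1.555 \cdot 10^{13}$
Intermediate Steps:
$Z{\left(G \right)} = 16 + \frac{192}{G}$ ($Z{\left(G \right)} = 16 + 4 \frac{48}{G} = 16 + \frac{192}{G}$)
$\left(-3586964 + Z{\left(821 \right)}\right) \left(j{\left(704,-240 \right)} - 4335859\right) = \left(-3586964 + \left(16 + \frac{192}{821}\right)\right) \left(704 - 4335859\right) = \left(-3586964 + \left(16 + 192 \cdot \frac{1}{821}\right)\right) \left(-4335155\right) = \left(-3586964 + \left(16 + \frac{192}{821}\right)\right) \left(-4335155\right) = \left(-3586964 + \frac{13328}{821}\right) \left(-4335155\right) = \left(- \frac{2944884116}{821}\right) \left(-4335155\right) = \frac{12766529099897980}{821}$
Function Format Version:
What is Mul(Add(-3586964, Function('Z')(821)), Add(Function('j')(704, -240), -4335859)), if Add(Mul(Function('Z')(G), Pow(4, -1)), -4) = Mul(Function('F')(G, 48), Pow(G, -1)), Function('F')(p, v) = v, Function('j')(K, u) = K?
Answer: Rational(12766529099897980, 821) ≈ 1.5550e+13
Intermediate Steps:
Function('Z')(G) = Add(16, Mul(192, Pow(G, -1))) (Function('Z')(G) = Add(16, Mul(4, Mul(48, Pow(G, -1)))) = Add(16, Mul(192, Pow(G, -1))))
Mul(Add(-3586964, Function('Z')(821)), Add(Function('j')(704, -240), -4335859)) = Mul(Add(-3586964, Add(16, Mul(192, Pow(821, -1)))), Add(704, -4335859)) = Mul(Add(-3586964, Add(16, Mul(192, Rational(1, 821)))), -4335155) = Mul(Add(-3586964, Add(16, Rational(192, 821))), -4335155) = Mul(Add(-3586964, Rational(13328, 821)), -4335155) = Mul(Rational(-2944884116, 821), -4335155) = Rational(12766529099897980, 821)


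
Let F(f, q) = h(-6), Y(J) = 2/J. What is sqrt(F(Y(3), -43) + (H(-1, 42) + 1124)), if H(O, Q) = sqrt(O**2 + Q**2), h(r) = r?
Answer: sqrt(1118 + sqrt(1765)) ≈ 34.059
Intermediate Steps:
F(f, q) = -6
sqrt(F(Y(3), -43) + (H(-1, 42) + 1124)) = sqrt(-6 + (sqrt((-1)**2 + 42**2) + 1124)) = sqrt(-6 + (sqrt(1 + 1764) + 1124)) = sqrt(-6 + (sqrt(1765) + 1124)) = sqrt(-6 + (1124 + sqrt(1765))) = sqrt(1118 + sqrt(1765))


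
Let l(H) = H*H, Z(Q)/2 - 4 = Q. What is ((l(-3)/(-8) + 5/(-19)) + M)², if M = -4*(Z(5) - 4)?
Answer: 76090729/23104 ≈ 3293.4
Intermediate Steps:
Z(Q) = 8 + 2*Q
l(H) = H²
M = -56 (M = -4*((8 + 2*5) - 4) = -4*((8 + 10) - 4) = -4*(18 - 4) = -4*14 = -56)
((l(-3)/(-8) + 5/(-19)) + M)² = (((-3)²/(-8) + 5/(-19)) - 56)² = ((9*(-⅛) + 5*(-1/19)) - 56)² = ((-9/8 - 5/19) - 56)² = (-211/152 - 56)² = (-8723/152)² = 76090729/23104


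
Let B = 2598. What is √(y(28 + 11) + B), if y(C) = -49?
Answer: √2549 ≈ 50.488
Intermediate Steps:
√(y(28 + 11) + B) = √(-49 + 2598) = √2549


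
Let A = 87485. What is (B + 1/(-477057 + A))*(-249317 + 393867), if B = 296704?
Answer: 8354091671402925/194786 ≈ 4.2889e+10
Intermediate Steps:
(B + 1/(-477057 + A))*(-249317 + 393867) = (296704 + 1/(-477057 + 87485))*(-249317 + 393867) = (296704 + 1/(-389572))*144550 = (296704 - 1/389572)*144550 = (115587570687/389572)*144550 = 8354091671402925/194786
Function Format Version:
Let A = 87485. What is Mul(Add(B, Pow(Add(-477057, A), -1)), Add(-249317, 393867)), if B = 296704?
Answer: Rational(8354091671402925, 194786) ≈ 4.2889e+10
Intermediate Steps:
Mul(Add(B, Pow(Add(-477057, A), -1)), Add(-249317, 393867)) = Mul(Add(296704, Pow(Add(-477057, 87485), -1)), Add(-249317, 393867)) = Mul(Add(296704, Pow(-389572, -1)), 144550) = Mul(Add(296704, Rational(-1, 389572)), 144550) = Mul(Rational(115587570687, 389572), 144550) = Rational(8354091671402925, 194786)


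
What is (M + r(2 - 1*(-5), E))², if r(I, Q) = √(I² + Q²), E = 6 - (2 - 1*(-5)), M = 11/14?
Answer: 9921/196 + 55*√2/7 ≈ 61.729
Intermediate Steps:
M = 11/14 (M = 11*(1/14) = 11/14 ≈ 0.78571)
E = -1 (E = 6 - (2 + 5) = 6 - 1*7 = 6 - 7 = -1)
(M + r(2 - 1*(-5), E))² = (11/14 + √((2 - 1*(-5))² + (-1)²))² = (11/14 + √((2 + 5)² + 1))² = (11/14 + √(7² + 1))² = (11/14 + √(49 + 1))² = (11/14 + √50)² = (11/14 + 5*√2)²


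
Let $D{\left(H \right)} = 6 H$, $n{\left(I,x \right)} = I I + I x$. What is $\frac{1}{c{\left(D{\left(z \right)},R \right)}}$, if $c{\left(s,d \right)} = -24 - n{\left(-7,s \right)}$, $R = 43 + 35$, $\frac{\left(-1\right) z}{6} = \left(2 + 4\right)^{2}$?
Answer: $- \frac{1}{9145} \approx -0.00010935$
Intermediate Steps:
$z = -216$ ($z = - 6 \left(2 + 4\right)^{2} = - 6 \cdot 6^{2} = \left(-6\right) 36 = -216$)
$n{\left(I,x \right)} = I^{2} + I x$
$R = 78$
$c{\left(s,d \right)} = -73 + 7 s$ ($c{\left(s,d \right)} = -24 - - 7 \left(-7 + s\right) = -24 - \left(49 - 7 s\right) = -24 + \left(-49 + 7 s\right) = -73 + 7 s$)
$\frac{1}{c{\left(D{\left(z \right)},R \right)}} = \frac{1}{-73 + 7 \cdot 6 \left(-216\right)} = \frac{1}{-73 + 7 \left(-1296\right)} = \frac{1}{-73 - 9072} = \frac{1}{-9145} = - \frac{1}{9145}$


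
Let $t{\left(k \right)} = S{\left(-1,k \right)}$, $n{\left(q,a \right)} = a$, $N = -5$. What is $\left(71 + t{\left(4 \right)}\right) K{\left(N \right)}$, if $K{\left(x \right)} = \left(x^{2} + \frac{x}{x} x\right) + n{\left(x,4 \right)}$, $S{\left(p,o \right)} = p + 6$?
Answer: $1824$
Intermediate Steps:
$S{\left(p,o \right)} = 6 + p$
$t{\left(k \right)} = 5$ ($t{\left(k \right)} = 6 - 1 = 5$)
$K{\left(x \right)} = 4 + x + x^{2}$ ($K{\left(x \right)} = \left(x^{2} + \frac{x}{x} x\right) + 4 = \left(x^{2} + 1 x\right) + 4 = \left(x^{2} + x\right) + 4 = \left(x + x^{2}\right) + 4 = 4 + x + x^{2}$)
$\left(71 + t{\left(4 \right)}\right) K{\left(N \right)} = \left(71 + 5\right) \left(4 - 5 + \left(-5\right)^{2}\right) = 76 \left(4 - 5 + 25\right) = 76 \cdot 24 = 1824$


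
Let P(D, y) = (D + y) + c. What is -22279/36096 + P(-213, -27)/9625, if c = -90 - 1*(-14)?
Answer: -225841711/347424000 ≈ -0.65005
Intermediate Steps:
c = -76 (c = -90 + 14 = -76)
P(D, y) = -76 + D + y (P(D, y) = (D + y) - 76 = -76 + D + y)
-22279/36096 + P(-213, -27)/9625 = -22279/36096 + (-76 - 213 - 27)/9625 = -22279*1/36096 - 316*1/9625 = -22279/36096 - 316/9625 = -225841711/347424000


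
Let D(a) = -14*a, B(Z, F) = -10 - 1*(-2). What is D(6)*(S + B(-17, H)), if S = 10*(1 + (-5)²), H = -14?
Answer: -21168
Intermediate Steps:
B(Z, F) = -8 (B(Z, F) = -10 + 2 = -8)
S = 260 (S = 10*(1 + 25) = 10*26 = 260)
D(6)*(S + B(-17, H)) = (-14*6)*(260 - 8) = -84*252 = -21168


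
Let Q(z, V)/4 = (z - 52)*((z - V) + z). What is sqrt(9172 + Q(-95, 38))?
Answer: 2*sqrt(35809) ≈ 378.47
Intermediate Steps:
Q(z, V) = 4*(-52 + z)*(-V + 2*z) (Q(z, V) = 4*((z - 52)*((z - V) + z)) = 4*((-52 + z)*(-V + 2*z)) = 4*(-52 + z)*(-V + 2*z))
sqrt(9172 + Q(-95, 38)) = sqrt(9172 + (-416*(-95) + 8*(-95)**2 + 208*38 - 4*38*(-95))) = sqrt(9172 + (39520 + 8*9025 + 7904 + 14440)) = sqrt(9172 + (39520 + 72200 + 7904 + 14440)) = sqrt(9172 + 134064) = sqrt(143236) = 2*sqrt(35809)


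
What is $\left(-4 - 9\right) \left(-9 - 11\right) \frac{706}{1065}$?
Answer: $\frac{36712}{213} \approx 172.36$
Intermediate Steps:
$\left(-4 - 9\right) \left(-9 - 11\right) \frac{706}{1065} = \left(-13\right) \left(-20\right) 706 \cdot \frac{1}{1065} = 260 \cdot \frac{706}{1065} = \frac{36712}{213}$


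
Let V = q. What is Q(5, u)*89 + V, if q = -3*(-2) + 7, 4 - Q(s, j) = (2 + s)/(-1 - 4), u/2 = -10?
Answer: 2468/5 ≈ 493.60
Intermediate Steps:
u = -20 (u = 2*(-10) = -20)
Q(s, j) = 22/5 + s/5 (Q(s, j) = 4 - (2 + s)/(-1 - 4) = 4 - (2 + s)/(-5) = 4 - (2 + s)*(-1)/5 = 4 - (-⅖ - s/5) = 4 + (⅖ + s/5) = 22/5 + s/5)
q = 13 (q = 6 + 7 = 13)
V = 13
Q(5, u)*89 + V = (22/5 + (⅕)*5)*89 + 13 = (22/5 + 1)*89 + 13 = (27/5)*89 + 13 = 2403/5 + 13 = 2468/5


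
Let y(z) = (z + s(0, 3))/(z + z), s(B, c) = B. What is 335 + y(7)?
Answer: 671/2 ≈ 335.50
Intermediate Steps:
y(z) = ½ (y(z) = (z + 0)/(z + z) = z/((2*z)) = z*(1/(2*z)) = ½)
335 + y(7) = 335 + ½ = 671/2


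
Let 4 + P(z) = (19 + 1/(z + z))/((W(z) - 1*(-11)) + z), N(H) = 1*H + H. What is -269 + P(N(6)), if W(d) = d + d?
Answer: -307487/1128 ≈ -272.59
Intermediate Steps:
N(H) = 2*H (N(H) = H + H = 2*H)
W(d) = 2*d
P(z) = -4 + (19 + 1/(2*z))/(11 + 3*z) (P(z) = -4 + (19 + 1/(z + z))/((2*z - 1*(-11)) + z) = -4 + (19 + 1/(2*z))/((2*z + 11) + z) = -4 + (19 + 1/(2*z))/((11 + 2*z) + z) = -4 + (19 + 1/(2*z))/(11 + 3*z))
-269 + P(N(6)) = -269 + (1 - 100*6 - 24*(2*6)**2)/(2*((2*6))*(11 + 3*(2*6))) = -269 + (1/2)*(1 - 50*12 - 24*12**2)/(12*(11 + 3*12)) = -269 + (1/2)*(1/12)*(1 - 600 - 24*144)/(11 + 36) = -269 + (1/2)*(1/12)*(1 - 600 - 3456)/47 = -269 + (1/2)*(1/12)*(1/47)*(-4055) = -269 - 4055/1128 = -307487/1128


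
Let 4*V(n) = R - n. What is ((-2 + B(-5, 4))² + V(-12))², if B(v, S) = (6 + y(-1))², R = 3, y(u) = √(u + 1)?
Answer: 21520321/16 ≈ 1.3450e+6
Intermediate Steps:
y(u) = √(1 + u)
B(v, S) = 36 (B(v, S) = (6 + √(1 - 1))² = (6 + √0)² = (6 + 0)² = 6² = 36)
V(n) = ¾ - n/4 (V(n) = (3 - n)/4 = ¾ - n/4)
((-2 + B(-5, 4))² + V(-12))² = ((-2 + 36)² + (¾ - ¼*(-12)))² = (34² + (¾ + 3))² = (1156 + 15/4)² = (4639/4)² = 21520321/16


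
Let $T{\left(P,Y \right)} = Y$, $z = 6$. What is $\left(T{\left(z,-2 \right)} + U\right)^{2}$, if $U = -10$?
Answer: $144$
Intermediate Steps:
$\left(T{\left(z,-2 \right)} + U\right)^{2} = \left(-2 - 10\right)^{2} = \left(-12\right)^{2} = 144$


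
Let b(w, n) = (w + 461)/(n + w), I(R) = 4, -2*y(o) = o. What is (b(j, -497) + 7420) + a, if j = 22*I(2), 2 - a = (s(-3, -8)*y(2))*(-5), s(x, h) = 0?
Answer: 3035049/409 ≈ 7420.7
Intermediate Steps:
y(o) = -o/2
a = 2 (a = 2 - 0*(-½*2)*(-5) = 2 - 0*(-1)*(-5) = 2 - 0*(-5) = 2 - 1*0 = 2 + 0 = 2)
j = 88 (j = 22*4 = 88)
b(w, n) = (461 + w)/(n + w)
(b(j, -497) + 7420) + a = ((461 + 88)/(-497 + 88) + 7420) + 2 = (549/(-409) + 7420) + 2 = (-1/409*549 + 7420) + 2 = (-549/409 + 7420) + 2 = 3034231/409 + 2 = 3035049/409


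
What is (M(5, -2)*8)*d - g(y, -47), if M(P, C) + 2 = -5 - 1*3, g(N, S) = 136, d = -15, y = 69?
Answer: 1064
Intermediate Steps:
M(P, C) = -10 (M(P, C) = -2 + (-5 - 1*3) = -2 + (-5 - 3) = -2 - 8 = -10)
(M(5, -2)*8)*d - g(y, -47) = -10*8*(-15) - 1*136 = -80*(-15) - 136 = 1200 - 136 = 1064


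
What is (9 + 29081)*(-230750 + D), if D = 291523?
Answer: 1767886570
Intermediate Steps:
(9 + 29081)*(-230750 + D) = (9 + 29081)*(-230750 + 291523) = 29090*60773 = 1767886570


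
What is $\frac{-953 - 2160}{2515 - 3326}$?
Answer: $\frac{3113}{811} \approx 3.8385$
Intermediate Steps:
$\frac{-953 - 2160}{2515 - 3326} = \frac{-953 - 2160}{-811} = \left(-3113\right) \left(- \frac{1}{811}\right) = \frac{3113}{811}$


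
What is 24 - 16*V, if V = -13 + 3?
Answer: 184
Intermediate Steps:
V = -10
24 - 16*V = 24 - 16*(-10) = 24 + 160 = 184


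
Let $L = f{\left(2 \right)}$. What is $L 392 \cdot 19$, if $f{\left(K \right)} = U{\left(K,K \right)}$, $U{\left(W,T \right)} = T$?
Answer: $14896$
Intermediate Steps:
$f{\left(K \right)} = K$
$L = 2$
$L 392 \cdot 19 = 2 \cdot 392 \cdot 19 = 2 \cdot 7448 = 14896$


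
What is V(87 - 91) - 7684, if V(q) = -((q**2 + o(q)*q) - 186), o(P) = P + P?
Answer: -7546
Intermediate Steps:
o(P) = 2*P
V(q) = 186 - 3*q**2 (V(q) = -((q**2 + (2*q)*q) - 186) = -((q**2 + 2*q**2) - 186) = -(3*q**2 - 186) = -(-186 + 3*q**2) = 186 - 3*q**2)
V(87 - 91) - 7684 = (186 - 3*(87 - 91)**2) - 7684 = (186 - 3*(-4)**2) - 7684 = (186 - 3*16) - 7684 = (186 - 48) - 7684 = 138 - 7684 = -7546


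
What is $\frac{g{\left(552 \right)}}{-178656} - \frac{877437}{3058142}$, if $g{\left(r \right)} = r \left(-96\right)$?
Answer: $\frac{55184127}{5691202262} \approx 0.0096964$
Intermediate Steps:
$g{\left(r \right)} = - 96 r$
$\frac{g{\left(552 \right)}}{-178656} - \frac{877437}{3058142} = \frac{\left(-96\right) 552}{-178656} - \frac{877437}{3058142} = \left(-52992\right) \left(- \frac{1}{178656}\right) - \frac{877437}{3058142} = \frac{552}{1861} - \frac{877437}{3058142} = \frac{55184127}{5691202262}$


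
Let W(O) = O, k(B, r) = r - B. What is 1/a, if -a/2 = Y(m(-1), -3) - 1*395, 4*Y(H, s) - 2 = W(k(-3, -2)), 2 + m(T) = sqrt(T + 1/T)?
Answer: 2/1577 ≈ 0.0012682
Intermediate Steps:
m(T) = -2 + sqrt(T + 1/T)
Y(H, s) = 3/4 (Y(H, s) = 1/2 + (-2 - 1*(-3))/4 = 1/2 + (-2 + 3)/4 = 1/2 + (1/4)*1 = 1/2 + 1/4 = 3/4)
a = 1577/2 (a = -2*(3/4 - 1*395) = -2*(3/4 - 395) = -2*(-1577/4) = 1577/2 ≈ 788.50)
1/a = 1/(1577/2) = 2/1577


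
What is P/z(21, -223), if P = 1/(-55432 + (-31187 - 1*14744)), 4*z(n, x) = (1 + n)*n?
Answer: -2/23414853 ≈ -8.5416e-8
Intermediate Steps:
z(n, x) = n*(1 + n)/4 (z(n, x) = ((1 + n)*n)/4 = (n*(1 + n))/4 = n*(1 + n)/4)
P = -1/101363 (P = 1/(-55432 + (-31187 - 14744)) = 1/(-55432 - 45931) = 1/(-101363) = -1/101363 ≈ -9.8655e-6)
P/z(21, -223) = -4/(21*(1 + 21))/101363 = -1/(101363*((¼)*21*22)) = -1/(101363*231/2) = -1/101363*2/231 = -2/23414853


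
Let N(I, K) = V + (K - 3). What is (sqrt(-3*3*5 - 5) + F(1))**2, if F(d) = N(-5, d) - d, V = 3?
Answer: -50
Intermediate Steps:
N(I, K) = K (N(I, K) = 3 + (K - 3) = 3 + (-3 + K) = K)
F(d) = 0 (F(d) = d - d = 0)
(sqrt(-3*3*5 - 5) + F(1))**2 = (sqrt(-3*3*5 - 5) + 0)**2 = (sqrt(-9*5 - 5) + 0)**2 = (sqrt(-45 - 5) + 0)**2 = (sqrt(-50) + 0)**2 = (5*I*sqrt(2) + 0)**2 = (5*I*sqrt(2))**2 = -50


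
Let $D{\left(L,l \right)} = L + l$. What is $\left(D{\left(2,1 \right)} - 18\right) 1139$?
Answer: $-17085$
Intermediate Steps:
$\left(D{\left(2,1 \right)} - 18\right) 1139 = \left(\left(2 + 1\right) - 18\right) 1139 = \left(3 - 18\right) 1139 = \left(-15\right) 1139 = -17085$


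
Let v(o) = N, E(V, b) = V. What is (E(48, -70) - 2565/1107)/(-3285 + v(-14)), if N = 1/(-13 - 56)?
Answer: -129237/9293306 ≈ -0.013906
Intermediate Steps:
N = -1/69 (N = 1/(-69) = -1/69 ≈ -0.014493)
v(o) = -1/69
(E(48, -70) - 2565/1107)/(-3285 + v(-14)) = (48 - 2565/1107)/(-3285 - 1/69) = (48 - 2565*1/1107)/(-226666/69) = (48 - 95/41)*(-69/226666) = (1873/41)*(-69/226666) = -129237/9293306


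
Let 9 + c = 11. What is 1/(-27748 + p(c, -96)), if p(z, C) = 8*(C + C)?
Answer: -1/29284 ≈ -3.4148e-5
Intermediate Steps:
c = 2 (c = -9 + 11 = 2)
p(z, C) = 16*C (p(z, C) = 8*(2*C) = 16*C)
1/(-27748 + p(c, -96)) = 1/(-27748 + 16*(-96)) = 1/(-27748 - 1536) = 1/(-29284) = -1/29284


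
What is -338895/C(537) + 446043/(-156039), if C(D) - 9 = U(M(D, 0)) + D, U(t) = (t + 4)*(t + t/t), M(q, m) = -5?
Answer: -272441849/440110 ≈ -619.03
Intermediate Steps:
U(t) = (1 + t)*(4 + t) (U(t) = (4 + t)*(t + 1) = (4 + t)*(1 + t) = (1 + t)*(4 + t))
C(D) = 13 + D (C(D) = 9 + ((4 + (-5)² + 5*(-5)) + D) = 9 + ((4 + 25 - 25) + D) = 9 + (4 + D) = 13 + D)
-338895/C(537) + 446043/(-156039) = -338895/(13 + 537) + 446043/(-156039) = -338895/550 + 446043*(-1/156039) = -338895*1/550 - 11437/4001 = -67779/110 - 11437/4001 = -272441849/440110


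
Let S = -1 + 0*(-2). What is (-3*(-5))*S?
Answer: -15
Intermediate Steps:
S = -1 (S = -1 + 0 = -1)
(-3*(-5))*S = -3*(-5)*(-1) = 15*(-1) = -15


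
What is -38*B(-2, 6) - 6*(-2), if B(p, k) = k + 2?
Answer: -292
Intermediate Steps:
B(p, k) = 2 + k
-38*B(-2, 6) - 6*(-2) = -38*(2 + 6) - 6*(-2) = -38*8 + 12 = -304 + 12 = -292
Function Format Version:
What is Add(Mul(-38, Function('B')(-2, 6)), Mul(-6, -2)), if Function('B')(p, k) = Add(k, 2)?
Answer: -292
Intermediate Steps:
Function('B')(p, k) = Add(2, k)
Add(Mul(-38, Function('B')(-2, 6)), Mul(-6, -2)) = Add(Mul(-38, Add(2, 6)), Mul(-6, -2)) = Add(Mul(-38, 8), 12) = Add(-304, 12) = -292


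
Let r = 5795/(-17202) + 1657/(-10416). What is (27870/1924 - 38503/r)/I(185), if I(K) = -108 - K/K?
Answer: -6045444558379/8486472514 ≈ -712.36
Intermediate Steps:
r = -80933/163184 (r = 5795*(-1/17202) + 1657*(-1/10416) = -95/282 - 1657/10416 = -80933/163184 ≈ -0.49596)
I(K) = -109 (I(K) = -108 - 1*1 = -108 - 1 = -109)
(27870/1924 - 38503/r)/I(185) = (27870/1924 - 38503/(-80933/163184))/(-109) = (27870*(1/1924) - 38503*(-163184/80933))*(-1/109) = (13935/962 + 6283073552/80933)*(-1/109) = (6045444558379/77857546)*(-1/109) = -6045444558379/8486472514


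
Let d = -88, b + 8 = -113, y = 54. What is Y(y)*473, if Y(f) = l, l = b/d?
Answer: 5203/8 ≈ 650.38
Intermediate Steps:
b = -121 (b = -8 - 113 = -121)
l = 11/8 (l = -121/(-88) = -121*(-1/88) = 11/8 ≈ 1.3750)
Y(f) = 11/8
Y(y)*473 = (11/8)*473 = 5203/8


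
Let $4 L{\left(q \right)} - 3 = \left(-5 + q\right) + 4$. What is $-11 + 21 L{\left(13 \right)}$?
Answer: $\frac{271}{4} \approx 67.75$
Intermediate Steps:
$L{\left(q \right)} = \frac{1}{2} + \frac{q}{4}$ ($L{\left(q \right)} = \frac{3}{4} + \frac{\left(-5 + q\right) + 4}{4} = \frac{3}{4} + \frac{-1 + q}{4} = \frac{3}{4} + \left(- \frac{1}{4} + \frac{q}{4}\right) = \frac{1}{2} + \frac{q}{4}$)
$-11 + 21 L{\left(13 \right)} = -11 + 21 \left(\frac{1}{2} + \frac{1}{4} \cdot 13\right) = -11 + 21 \left(\frac{1}{2} + \frac{13}{4}\right) = -11 + 21 \cdot \frac{15}{4} = -11 + \frac{315}{4} = \frac{271}{4}$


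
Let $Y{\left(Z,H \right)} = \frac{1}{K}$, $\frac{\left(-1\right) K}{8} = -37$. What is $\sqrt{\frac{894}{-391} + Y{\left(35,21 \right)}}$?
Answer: $\frac{i \sqrt{7645317622}}{57868} \approx 1.511 i$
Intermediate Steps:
$K = 296$ ($K = \left(-8\right) \left(-37\right) = 296$)
$Y{\left(Z,H \right)} = \frac{1}{296}$
$\sqrt{\frac{894}{-391} + Y{\left(35,21 \right)}} = \sqrt{\frac{894}{-391} + \frac{1}{296}} = \sqrt{894 \left(- \frac{1}{391}\right) + \frac{1}{296}} = \sqrt{- \frac{894}{391} + \frac{1}{296}} = \sqrt{- \frac{264233}{115736}} = \frac{i \sqrt{7645317622}}{57868}$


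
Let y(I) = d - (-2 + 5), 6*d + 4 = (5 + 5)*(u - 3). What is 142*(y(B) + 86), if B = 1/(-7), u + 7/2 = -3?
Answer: 9443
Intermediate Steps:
u = -13/2 (u = -7/2 - 3 = -13/2 ≈ -6.5000)
d = -33/2 (d = -2/3 + ((5 + 5)*(-13/2 - 3))/6 = -2/3 + (10*(-19/2))/6 = -2/3 + (1/6)*(-95) = -2/3 - 95/6 = -33/2 ≈ -16.500)
B = -1/7 (B = 1*(-1/7) = -1/7 ≈ -0.14286)
y(I) = -39/2 (y(I) = -33/2 - (-2 + 5) = -33/2 - 1*3 = -33/2 - 3 = -39/2)
142*(y(B) + 86) = 142*(-39/2 + 86) = 142*(133/2) = 9443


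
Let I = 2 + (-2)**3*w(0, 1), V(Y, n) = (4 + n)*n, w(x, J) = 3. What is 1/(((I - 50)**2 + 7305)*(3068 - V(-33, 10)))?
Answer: 1/36567792 ≈ 2.7346e-8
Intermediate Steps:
V(Y, n) = n*(4 + n)
I = -22 (I = 2 + (-2)**3*3 = 2 - 8*3 = 2 - 24 = -22)
1/(((I - 50)**2 + 7305)*(3068 - V(-33, 10))) = 1/(((-22 - 50)**2 + 7305)*(3068 - 10*(4 + 10))) = 1/(((-72)**2 + 7305)*(3068 - 10*14)) = 1/((5184 + 7305)*(3068 - 1*140)) = 1/(12489*(3068 - 140)) = (1/12489)/2928 = (1/12489)*(1/2928) = 1/36567792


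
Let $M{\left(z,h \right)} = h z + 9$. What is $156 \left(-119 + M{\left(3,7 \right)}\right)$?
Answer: $-13884$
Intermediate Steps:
$M{\left(z,h \right)} = 9 + h z$
$156 \left(-119 + M{\left(3,7 \right)}\right) = 156 \left(-119 + \left(9 + 7 \cdot 3\right)\right) = 156 \left(-119 + \left(9 + 21\right)\right) = 156 \left(-119 + 30\right) = 156 \left(-89\right) = -13884$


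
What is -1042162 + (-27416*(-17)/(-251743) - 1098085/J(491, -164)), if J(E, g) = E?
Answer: -129093945341213/123605813 ≈ -1.0444e+6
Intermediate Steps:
-1042162 + (-27416*(-17)/(-251743) - 1098085/J(491, -164)) = -1042162 + (-27416*(-17)/(-251743) - 1098085/491) = -1042162 + (466072*(-1/251743) - 1098085*1/491) = -1042162 + (-466072/251743 - 1098085/491) = -1042162 - 276664053507/123605813 = -129093945341213/123605813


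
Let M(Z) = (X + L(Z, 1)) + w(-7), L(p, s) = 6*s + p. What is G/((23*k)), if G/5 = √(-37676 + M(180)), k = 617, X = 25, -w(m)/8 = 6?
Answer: 5*I*√37513/14191 ≈ 0.068241*I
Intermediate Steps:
L(p, s) = p + 6*s
w(m) = -48 (w(m) = -8*6 = -48)
M(Z) = -17 + Z (M(Z) = (25 + (Z + 6*1)) - 48 = (25 + (Z + 6)) - 48 = (25 + (6 + Z)) - 48 = (31 + Z) - 48 = -17 + Z)
G = 5*I*√37513 (G = 5*√(-37676 + (-17 + 180)) = 5*√(-37676 + 163) = 5*√(-37513) = 5*(I*√37513) = 5*I*√37513 ≈ 968.41*I)
G/((23*k)) = (5*I*√37513)/((23*617)) = (5*I*√37513)/14191 = (5*I*√37513)*(1/14191) = 5*I*√37513/14191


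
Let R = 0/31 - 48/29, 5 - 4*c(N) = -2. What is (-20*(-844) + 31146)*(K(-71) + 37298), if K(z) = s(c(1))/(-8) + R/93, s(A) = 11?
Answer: 6441179859587/3596 ≈ 1.7912e+9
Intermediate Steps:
c(N) = 7/4 (c(N) = 5/4 - 1/4*(-2) = 5/4 + 1/2 = 7/4)
R = -48/29 (R = 0*(1/31) - 48*1/29 = 0 - 48/29 = -48/29 ≈ -1.6552)
K(z) = -10017/7192 (K(z) = 11/(-8) - 48/29/93 = 11*(-1/8) - 48/29*1/93 = -11/8 - 16/899 = -10017/7192)
(-20*(-844) + 31146)*(K(-71) + 37298) = (-20*(-844) + 31146)*(-10017/7192 + 37298) = (16880 + 31146)*(268237199/7192) = 48026*(268237199/7192) = 6441179859587/3596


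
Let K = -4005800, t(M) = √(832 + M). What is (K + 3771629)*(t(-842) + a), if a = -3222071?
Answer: 754515588141 - 234171*I*√10 ≈ 7.5452e+11 - 7.4051e+5*I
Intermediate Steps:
(K + 3771629)*(t(-842) + a) = (-4005800 + 3771629)*(√(832 - 842) - 3222071) = -234171*(√(-10) - 3222071) = -234171*(I*√10 - 3222071) = -234171*(-3222071 + I*√10) = 754515588141 - 234171*I*√10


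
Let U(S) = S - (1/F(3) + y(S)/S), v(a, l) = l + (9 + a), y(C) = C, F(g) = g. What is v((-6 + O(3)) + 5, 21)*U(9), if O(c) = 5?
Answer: 782/3 ≈ 260.67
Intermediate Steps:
v(a, l) = 9 + a + l
U(S) = -4/3 + S (U(S) = S - (1/3 + S/S) = S - (1*(1/3) + 1) = S - (1/3 + 1) = S - 1*4/3 = S - 4/3 = -4/3 + S)
v((-6 + O(3)) + 5, 21)*U(9) = (9 + ((-6 + 5) + 5) + 21)*(-4/3 + 9) = (9 + (-1 + 5) + 21)*(23/3) = (9 + 4 + 21)*(23/3) = 34*(23/3) = 782/3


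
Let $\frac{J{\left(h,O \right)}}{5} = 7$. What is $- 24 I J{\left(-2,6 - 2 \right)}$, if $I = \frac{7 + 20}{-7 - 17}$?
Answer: $945$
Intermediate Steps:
$I = - \frac{9}{8}$ ($I = \frac{27}{-24} = 27 \left(- \frac{1}{24}\right) = - \frac{9}{8} \approx -1.125$)
$J{\left(h,O \right)} = 35$ ($J{\left(h,O \right)} = 5 \cdot 7 = 35$)
$- 24 I J{\left(-2,6 - 2 \right)} = \left(-24\right) \left(- \frac{9}{8}\right) 35 = 27 \cdot 35 = 945$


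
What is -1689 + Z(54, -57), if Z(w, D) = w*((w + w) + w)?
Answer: 7059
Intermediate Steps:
Z(w, D) = 3*w² (Z(w, D) = w*(2*w + w) = w*(3*w) = 3*w²)
-1689 + Z(54, -57) = -1689 + 3*54² = -1689 + 3*2916 = -1689 + 8748 = 7059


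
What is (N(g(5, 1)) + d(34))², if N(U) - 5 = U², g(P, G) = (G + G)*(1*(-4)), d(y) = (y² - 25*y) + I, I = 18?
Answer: 154449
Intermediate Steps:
d(y) = 18 + y² - 25*y (d(y) = (y² - 25*y) + 18 = 18 + y² - 25*y)
g(P, G) = -8*G (g(P, G) = (2*G)*(-4) = -8*G)
N(U) = 5 + U²
(N(g(5, 1)) + d(34))² = ((5 + (-8*1)²) + (18 + 34² - 25*34))² = ((5 + (-8)²) + (18 + 1156 - 850))² = ((5 + 64) + 324)² = (69 + 324)² = 393² = 154449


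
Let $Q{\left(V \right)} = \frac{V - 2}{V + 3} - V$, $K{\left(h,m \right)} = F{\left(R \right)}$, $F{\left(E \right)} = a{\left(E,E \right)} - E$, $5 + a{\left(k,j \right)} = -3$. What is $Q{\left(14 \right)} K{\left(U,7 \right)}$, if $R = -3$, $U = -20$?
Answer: $\frac{1130}{17} \approx 66.471$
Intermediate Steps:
$a{\left(k,j \right)} = -8$ ($a{\left(k,j \right)} = -5 - 3 = -8$)
$F{\left(E \right)} = -8 - E$
$K{\left(h,m \right)} = -5$ ($K{\left(h,m \right)} = -8 - -3 = -8 + 3 = -5$)
$Q{\left(V \right)} = - V + \frac{-2 + V}{3 + V}$ ($Q{\left(V \right)} = \frac{-2 + V}{3 + V} - V = - V + \frac{-2 + V}{3 + V}$)
$Q{\left(14 \right)} K{\left(U,7 \right)} = \frac{-2 - 14^{2} - 28}{3 + 14} \left(-5\right) = \frac{-2 - 196 - 28}{17} \left(-5\right) = \frac{1}{17} \left(-226\right) \left(-5\right) = \left(- \frac{226}{17}\right) \left(-5\right) = \frac{1130}{17}$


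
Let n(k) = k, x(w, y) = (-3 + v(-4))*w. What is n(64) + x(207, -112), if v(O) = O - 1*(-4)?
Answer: -557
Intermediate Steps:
v(O) = 4 + O (v(O) = O + 4 = 4 + O)
x(w, y) = -3*w (x(w, y) = (-3 + (4 - 4))*w = (-3 + 0)*w = -3*w)
n(64) + x(207, -112) = 64 - 3*207 = 64 - 621 = -557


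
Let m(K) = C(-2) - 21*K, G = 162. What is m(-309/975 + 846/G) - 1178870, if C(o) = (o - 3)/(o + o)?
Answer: -4597989869/3900 ≈ -1.1790e+6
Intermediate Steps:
C(o) = (-3 + o)/(2*o) (C(o) = (-3 + o)/((2*o)) = (-3 + o)*(1/(2*o)) = (-3 + o)/(2*o))
m(K) = 5/4 - 21*K (m(K) = (½)*(-3 - 2)/(-2) - 21*K = (½)*(-½)*(-5) - 21*K = 5/4 - 21*K)
m(-309/975 + 846/G) - 1178870 = (5/4 - 21*(-309/975 + 846/162)) - 1178870 = (5/4 - 21*(-309*1/975 + 846*(1/162))) - 1178870 = (5/4 - 21*(-103/325 + 47/9)) - 1178870 = (5/4 - 21*14348/2925) - 1178870 = (5/4 - 100436/975) - 1178870 = -396869/3900 - 1178870 = -4597989869/3900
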